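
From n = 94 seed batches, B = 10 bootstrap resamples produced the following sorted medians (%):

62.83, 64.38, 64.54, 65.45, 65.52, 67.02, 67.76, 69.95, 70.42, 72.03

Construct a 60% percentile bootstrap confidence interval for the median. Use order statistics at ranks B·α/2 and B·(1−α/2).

(64.38, 69.95)

α = 0.40; lower rank = 10 × 0.200 = 2; upper rank = 10 × 0.800 = 8.
The 2nd smallest replicate is 64.38; the 8th is 69.95.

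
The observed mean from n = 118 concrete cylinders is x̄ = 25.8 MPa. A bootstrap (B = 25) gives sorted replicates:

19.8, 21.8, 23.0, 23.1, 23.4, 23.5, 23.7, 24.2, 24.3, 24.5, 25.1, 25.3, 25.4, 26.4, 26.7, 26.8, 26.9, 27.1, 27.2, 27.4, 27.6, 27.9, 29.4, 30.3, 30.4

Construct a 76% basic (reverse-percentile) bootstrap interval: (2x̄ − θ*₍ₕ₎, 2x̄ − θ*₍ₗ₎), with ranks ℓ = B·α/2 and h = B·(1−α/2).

(23.7, 28.6)

Percentile endpoints at ranks 3 and 22: θ*₍3₎ = 23.0, θ*₍22₎ = 27.9.
Basic interval reflects these around x̄:
  lower = 2 × 25.8 − 27.9 = 23.7
  upper = 2 × 25.8 − 23.0 = 28.6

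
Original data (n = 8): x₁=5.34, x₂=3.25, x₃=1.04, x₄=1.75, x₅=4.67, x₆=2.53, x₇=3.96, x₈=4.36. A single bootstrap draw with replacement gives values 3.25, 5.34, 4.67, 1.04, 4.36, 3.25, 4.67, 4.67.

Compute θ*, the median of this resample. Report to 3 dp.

Sorted: 1.04, 3.25, 3.25, 4.36, 4.67, 4.67, 4.67, 5.34
Median = average of the two middle values = 4.515

θ* = 4.515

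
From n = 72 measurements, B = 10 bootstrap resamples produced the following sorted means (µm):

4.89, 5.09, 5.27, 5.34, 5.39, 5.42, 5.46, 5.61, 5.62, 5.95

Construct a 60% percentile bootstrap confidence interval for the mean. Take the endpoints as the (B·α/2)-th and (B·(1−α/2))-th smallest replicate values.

α = 0.40; lower rank = 10 × 0.200 = 2; upper rank = 10 × 0.800 = 8.
The 2nd smallest replicate is 5.09; the 8th is 5.61.

(5.09, 5.61)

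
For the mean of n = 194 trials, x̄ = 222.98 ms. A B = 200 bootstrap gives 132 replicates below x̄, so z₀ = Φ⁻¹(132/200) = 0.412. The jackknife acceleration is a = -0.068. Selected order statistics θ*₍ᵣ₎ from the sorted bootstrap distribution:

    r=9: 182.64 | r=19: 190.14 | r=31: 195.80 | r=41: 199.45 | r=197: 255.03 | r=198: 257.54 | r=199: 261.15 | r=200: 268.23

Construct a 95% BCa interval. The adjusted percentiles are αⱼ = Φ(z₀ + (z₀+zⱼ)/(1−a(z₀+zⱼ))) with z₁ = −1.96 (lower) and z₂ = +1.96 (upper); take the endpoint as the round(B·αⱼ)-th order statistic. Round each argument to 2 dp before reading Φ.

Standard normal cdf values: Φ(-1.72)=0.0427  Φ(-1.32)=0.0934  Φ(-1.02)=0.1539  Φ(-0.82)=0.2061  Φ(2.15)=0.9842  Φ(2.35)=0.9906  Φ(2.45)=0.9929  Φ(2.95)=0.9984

Lower: z₀ + z₁ = 0.412 + (-1.960) = -1.548; 1 − a(z₀+z₁) = 1 − (-0.068)(-1.548) = 0.8947; argument = 0.412 + (-1.548)/0.8947 = -1.3181 → -1.32.
α₁ = Φ(-1.32) = 0.0934; rank = round(200 × 0.0934) = 19; θ*₍19₎ = 190.14.
Upper: z₀ + z₂ = 2.372; 1 − a(z₀+z₂) = 1.1613; argument = 2.4545 → 2.45; α₂ = 0.9929; rank = 199; θ*₍199₎ = 261.15.

(190.14, 261.15)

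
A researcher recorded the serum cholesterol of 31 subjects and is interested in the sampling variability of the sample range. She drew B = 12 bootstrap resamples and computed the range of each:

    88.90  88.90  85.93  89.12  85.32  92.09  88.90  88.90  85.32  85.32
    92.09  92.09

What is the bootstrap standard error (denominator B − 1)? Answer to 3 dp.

Bootstrap SE is the standard deviation of the 12 replicate ranges.
Mean of replicates: (88.90 + 88.90 + 85.93 + 89.12 + 85.32 + 92.09 + 88.90 + 88.90 + 85.32 + 85.32 + 92.09 + 92.09) / 12 = 1062.8800 / 12 = 88.5733
Sum of squared deviations: (+0.3267)² + (+0.3267)² + (−2.6433)² + (+0.5467)² + (−3.2533)² + (+3.5167)² + (+0.3267)² + (+0.3267)² + (−3.2533)² + (−3.2533)² + (+3.5167)² + (+3.5167)² = 76.5663
Variance = 76.5663 / 11 = 6.9606
SE* = √6.9606

SE* = 2.638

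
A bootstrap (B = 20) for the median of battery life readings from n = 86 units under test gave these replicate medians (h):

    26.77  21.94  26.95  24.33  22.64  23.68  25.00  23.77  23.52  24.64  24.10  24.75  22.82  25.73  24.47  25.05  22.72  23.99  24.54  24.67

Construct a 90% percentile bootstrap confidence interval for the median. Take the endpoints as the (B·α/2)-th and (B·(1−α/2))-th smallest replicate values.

(21.94, 26.77)

Sorted replicates: 21.94, 22.64, 22.72, 22.82, 23.52, 23.68, 23.77, 23.99, 24.10, 24.33, 24.47, 24.54, 24.64, 24.67, 24.75, 25.00, 25.05, 25.73, 26.77, 26.95
α = 0.10; lower rank = 20 × 0.050 = 1; upper rank = 20 × 0.950 = 19.
The 1st smallest replicate is 21.94; the 19th is 26.77.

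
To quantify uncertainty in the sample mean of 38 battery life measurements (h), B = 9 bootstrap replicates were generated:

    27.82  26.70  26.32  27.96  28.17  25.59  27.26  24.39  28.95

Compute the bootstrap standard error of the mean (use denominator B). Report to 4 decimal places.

Bootstrap SE is the standard deviation of the 9 replicate means.
Mean of replicates: (27.82 + 26.70 + 26.32 + 27.96 + 28.17 + 25.59 + 27.26 + 24.39 + 28.95) / 9 = 243.16000 / 9 = 27.01778
Sum of squared deviations: (+0.80222)² + (−0.31778)² + (−0.69778)² + (+0.94222)² + (+1.15222)² + (−1.42778)² + (+0.24222)² + (−2.62778)² + (+1.93222)² = 16.18276
Variance = 16.18276 / 9 = 1.79808
SE* = √1.79808

SE* = 1.3409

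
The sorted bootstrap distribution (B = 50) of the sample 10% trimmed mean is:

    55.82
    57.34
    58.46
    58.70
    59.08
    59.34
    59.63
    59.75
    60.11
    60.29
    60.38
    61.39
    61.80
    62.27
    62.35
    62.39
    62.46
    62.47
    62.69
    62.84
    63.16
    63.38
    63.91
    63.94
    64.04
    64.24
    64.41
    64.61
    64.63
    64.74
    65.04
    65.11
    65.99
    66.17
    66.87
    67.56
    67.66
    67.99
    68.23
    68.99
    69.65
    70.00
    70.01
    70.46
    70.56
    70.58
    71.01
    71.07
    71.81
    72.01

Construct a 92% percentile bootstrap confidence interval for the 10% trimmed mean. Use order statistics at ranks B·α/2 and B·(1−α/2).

(57.34, 71.07)

α = 0.08; lower rank = 50 × 0.040 = 2; upper rank = 50 × 0.960 = 48.
The 2nd smallest replicate is 57.34; the 48th is 71.07.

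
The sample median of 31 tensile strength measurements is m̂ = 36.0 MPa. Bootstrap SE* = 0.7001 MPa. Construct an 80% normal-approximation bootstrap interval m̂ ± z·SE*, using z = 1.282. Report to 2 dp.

Margin = 1.282 × 0.7001 = 0.898
Interval: 36.0 ± 0.898

(35.10, 36.90)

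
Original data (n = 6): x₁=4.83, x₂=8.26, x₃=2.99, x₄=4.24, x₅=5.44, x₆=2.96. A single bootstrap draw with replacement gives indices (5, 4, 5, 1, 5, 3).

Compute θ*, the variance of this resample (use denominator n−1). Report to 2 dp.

Resample values: 5.44, 4.24, 5.44, 4.83, 5.44, 2.99.
Mean = 4.7300; sum of squared deviations = 4.7900
s² = 4.7900 / 5 = 0.9580

θ* = 0.96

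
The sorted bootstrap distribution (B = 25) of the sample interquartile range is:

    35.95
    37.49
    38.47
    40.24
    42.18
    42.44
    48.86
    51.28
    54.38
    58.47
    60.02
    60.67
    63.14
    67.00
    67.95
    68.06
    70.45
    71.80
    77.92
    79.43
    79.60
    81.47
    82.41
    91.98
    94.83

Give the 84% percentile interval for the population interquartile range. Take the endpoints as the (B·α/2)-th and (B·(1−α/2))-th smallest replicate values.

(37.49, 82.41)

α = 0.16; lower rank = 25 × 0.080 = 2; upper rank = 25 × 0.920 = 23.
The 2nd smallest replicate is 37.49; the 23rd is 82.41.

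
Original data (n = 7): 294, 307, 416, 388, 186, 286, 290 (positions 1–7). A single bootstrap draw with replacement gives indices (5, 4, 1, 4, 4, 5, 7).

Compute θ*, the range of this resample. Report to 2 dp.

Resample values: 186, 388, 294, 388, 388, 186, 290.
Range = 388 − 186 = 202.00

θ* = 202.00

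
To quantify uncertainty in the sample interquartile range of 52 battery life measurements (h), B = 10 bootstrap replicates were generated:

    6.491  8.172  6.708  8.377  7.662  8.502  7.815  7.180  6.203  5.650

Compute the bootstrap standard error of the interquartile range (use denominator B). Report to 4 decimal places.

Bootstrap SE is the standard deviation of the 10 replicate interquartile ranges.
Mean of replicates: (6.491 + 8.172 + 6.708 + 8.377 + 7.662 + 8.502 + 7.815 + 7.180 + 6.203 + 5.650) / 10 = 72.76000 / 10 = 7.27600
Sum of squared deviations: (−0.78500)² + (+0.89600)² + (−0.56800)² + (+1.10100)² + (+0.38600)² + (+1.22600)² + (+0.53900)² + (−0.09600)² + (−1.07300)² + (−1.62600)² = 8.70088
Variance = 8.70088 / 10 = 0.87009
SE* = √0.87009

SE* = 0.9328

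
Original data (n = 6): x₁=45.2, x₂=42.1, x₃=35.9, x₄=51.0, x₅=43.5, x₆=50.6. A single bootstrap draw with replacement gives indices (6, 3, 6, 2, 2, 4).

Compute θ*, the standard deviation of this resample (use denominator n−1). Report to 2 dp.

θ* = 6.28

Resample values: 50.6, 35.9, 50.6, 42.1, 42.1, 51.0.
Mean = 45.3833; sum of squared deviations = 197.4683
s² = 197.4683 / 5 = 39.4937
s = √39.4937 = 6.28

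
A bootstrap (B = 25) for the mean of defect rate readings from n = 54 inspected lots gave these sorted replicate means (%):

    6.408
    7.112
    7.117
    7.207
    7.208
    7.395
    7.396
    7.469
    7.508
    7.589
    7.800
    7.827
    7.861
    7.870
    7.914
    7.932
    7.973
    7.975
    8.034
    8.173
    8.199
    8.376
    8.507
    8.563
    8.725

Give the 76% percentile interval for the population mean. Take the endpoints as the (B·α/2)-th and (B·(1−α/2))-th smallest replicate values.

(7.117, 8.376)

α = 0.24; lower rank = 25 × 0.120 = 3; upper rank = 25 × 0.880 = 22.
The 3rd smallest replicate is 7.117; the 22nd is 8.376.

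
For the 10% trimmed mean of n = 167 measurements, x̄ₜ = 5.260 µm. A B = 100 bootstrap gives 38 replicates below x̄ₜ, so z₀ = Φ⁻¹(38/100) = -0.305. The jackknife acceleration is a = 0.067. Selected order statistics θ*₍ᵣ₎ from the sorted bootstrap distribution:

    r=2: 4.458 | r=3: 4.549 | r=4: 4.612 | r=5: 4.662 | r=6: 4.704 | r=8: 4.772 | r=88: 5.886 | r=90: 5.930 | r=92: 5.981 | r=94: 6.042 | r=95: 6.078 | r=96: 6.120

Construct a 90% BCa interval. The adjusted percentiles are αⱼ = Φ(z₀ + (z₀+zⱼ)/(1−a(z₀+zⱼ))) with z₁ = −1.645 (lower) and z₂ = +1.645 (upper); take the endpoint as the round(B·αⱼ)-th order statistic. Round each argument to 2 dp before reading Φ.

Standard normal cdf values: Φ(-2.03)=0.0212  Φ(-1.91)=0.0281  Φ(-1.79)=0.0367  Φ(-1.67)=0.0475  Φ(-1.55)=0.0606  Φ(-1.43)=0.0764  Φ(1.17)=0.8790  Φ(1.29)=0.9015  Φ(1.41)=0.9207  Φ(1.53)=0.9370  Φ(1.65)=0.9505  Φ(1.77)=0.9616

(4.458, 5.886)

Lower: z₀ + z₁ = -0.305 + (-1.645) = -1.950; 1 − a(z₀+z₁) = 1 − (0.067)(-1.950) = 1.1306; argument = -0.305 + (-1.950)/1.1306 = -2.0297 → -2.03.
α₁ = Φ(-2.03) = 0.0212; rank = round(100 × 0.0212) = 2; θ*₍2₎ = 4.458.
Upper: z₀ + z₂ = 1.340; 1 − a(z₀+z₂) = 0.9102; argument = 1.1672 → 1.17; α₂ = 0.8790; rank = 88; θ*₍88₎ = 5.886.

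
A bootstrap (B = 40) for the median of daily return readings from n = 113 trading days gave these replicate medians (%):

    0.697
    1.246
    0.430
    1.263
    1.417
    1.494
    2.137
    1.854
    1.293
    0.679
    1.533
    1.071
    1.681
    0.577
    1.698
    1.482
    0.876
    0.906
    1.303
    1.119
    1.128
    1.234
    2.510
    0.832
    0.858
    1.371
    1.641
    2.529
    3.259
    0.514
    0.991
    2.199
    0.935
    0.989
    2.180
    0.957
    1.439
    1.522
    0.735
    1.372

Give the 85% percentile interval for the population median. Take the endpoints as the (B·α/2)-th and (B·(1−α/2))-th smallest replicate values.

(0.577, 2.199)

Sorted replicates: 0.430, 0.514, 0.577, 0.679, 0.697, 0.735, 0.832, 0.858, 0.876, 0.906, 0.935, 0.957, 0.989, 0.991, 1.071, 1.119, 1.128, 1.234, 1.246, 1.263, 1.293, 1.303, 1.371, 1.372, 1.417, 1.439, 1.482, 1.494, 1.522, 1.533, 1.641, 1.681, 1.698, 1.854, 2.137, 2.180, 2.199, 2.510, 2.529, 3.259
α = 0.15; lower rank = 40 × 0.075 = 3; upper rank = 40 × 0.925 = 37.
The 3rd smallest replicate is 0.577; the 37th is 2.199.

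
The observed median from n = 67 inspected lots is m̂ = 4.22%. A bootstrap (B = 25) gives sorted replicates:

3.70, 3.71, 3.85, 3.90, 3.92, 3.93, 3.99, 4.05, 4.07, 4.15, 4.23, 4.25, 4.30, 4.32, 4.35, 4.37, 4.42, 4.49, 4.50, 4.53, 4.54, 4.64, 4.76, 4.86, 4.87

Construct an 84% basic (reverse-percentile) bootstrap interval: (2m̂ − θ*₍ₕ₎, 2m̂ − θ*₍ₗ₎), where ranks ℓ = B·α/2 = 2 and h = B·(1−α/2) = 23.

(3.68, 4.73)

Percentile endpoints at ranks 2 and 23: θ*₍2₎ = 3.71, θ*₍23₎ = 4.76.
Basic interval reflects these around m̂:
  lower = 2 × 4.22 − 4.76 = 3.68
  upper = 2 × 4.22 − 3.71 = 4.73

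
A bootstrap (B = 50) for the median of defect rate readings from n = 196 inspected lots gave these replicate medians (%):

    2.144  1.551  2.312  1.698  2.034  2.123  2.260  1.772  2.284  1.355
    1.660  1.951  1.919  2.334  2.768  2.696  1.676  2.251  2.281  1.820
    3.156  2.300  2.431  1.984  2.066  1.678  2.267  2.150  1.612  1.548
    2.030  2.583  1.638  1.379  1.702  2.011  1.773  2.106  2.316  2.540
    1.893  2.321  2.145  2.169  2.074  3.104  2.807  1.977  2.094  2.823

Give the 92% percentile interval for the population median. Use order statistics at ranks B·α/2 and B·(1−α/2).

(1.379, 2.823)

Sorted replicates: 1.355, 1.379, 1.548, 1.551, 1.612, 1.638, 1.660, 1.676, 1.678, 1.698, 1.702, 1.772, 1.773, 1.820, 1.893, 1.919, 1.951, 1.977, 1.984, 2.011, 2.030, 2.034, 2.066, 2.074, 2.094, 2.106, 2.123, 2.144, 2.145, 2.150, 2.169, 2.251, 2.260, 2.267, 2.281, 2.284, 2.300, 2.312, 2.316, 2.321, 2.334, 2.431, 2.540, 2.583, 2.696, 2.768, 2.807, 2.823, 3.104, 3.156
α = 0.08; lower rank = 50 × 0.040 = 2; upper rank = 50 × 0.960 = 48.
The 2nd smallest replicate is 1.379; the 48th is 2.823.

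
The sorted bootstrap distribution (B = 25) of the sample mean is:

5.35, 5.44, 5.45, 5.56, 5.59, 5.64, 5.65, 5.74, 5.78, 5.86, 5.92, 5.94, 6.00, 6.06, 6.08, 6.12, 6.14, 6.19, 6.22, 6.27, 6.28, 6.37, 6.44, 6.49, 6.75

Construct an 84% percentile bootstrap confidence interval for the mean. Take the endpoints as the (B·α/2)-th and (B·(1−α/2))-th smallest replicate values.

α = 0.16; lower rank = 25 × 0.080 = 2; upper rank = 25 × 0.920 = 23.
The 2nd smallest replicate is 5.44; the 23rd is 6.44.

(5.44, 6.44)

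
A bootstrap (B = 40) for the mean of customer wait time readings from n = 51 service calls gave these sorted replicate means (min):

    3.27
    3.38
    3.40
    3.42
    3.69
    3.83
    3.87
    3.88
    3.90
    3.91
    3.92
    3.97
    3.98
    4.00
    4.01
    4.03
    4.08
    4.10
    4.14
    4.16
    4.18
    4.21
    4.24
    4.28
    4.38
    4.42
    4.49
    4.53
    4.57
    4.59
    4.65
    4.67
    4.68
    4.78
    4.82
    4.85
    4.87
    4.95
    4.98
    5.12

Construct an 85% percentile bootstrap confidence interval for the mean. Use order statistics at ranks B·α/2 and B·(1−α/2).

(3.40, 4.87)

α = 0.15; lower rank = 40 × 0.075 = 3; upper rank = 40 × 0.925 = 37.
The 3rd smallest replicate is 3.40; the 37th is 4.87.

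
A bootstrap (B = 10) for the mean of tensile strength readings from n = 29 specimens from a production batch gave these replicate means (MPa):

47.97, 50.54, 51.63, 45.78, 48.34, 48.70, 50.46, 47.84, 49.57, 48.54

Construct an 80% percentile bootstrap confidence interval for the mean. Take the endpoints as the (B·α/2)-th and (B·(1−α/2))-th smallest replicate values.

(45.78, 50.54)

Sorted replicates: 45.78, 47.84, 47.97, 48.34, 48.54, 48.70, 49.57, 50.46, 50.54, 51.63
α = 0.20; lower rank = 10 × 0.100 = 1; upper rank = 10 × 0.900 = 9.
The 1st smallest replicate is 45.78; the 9th is 50.54.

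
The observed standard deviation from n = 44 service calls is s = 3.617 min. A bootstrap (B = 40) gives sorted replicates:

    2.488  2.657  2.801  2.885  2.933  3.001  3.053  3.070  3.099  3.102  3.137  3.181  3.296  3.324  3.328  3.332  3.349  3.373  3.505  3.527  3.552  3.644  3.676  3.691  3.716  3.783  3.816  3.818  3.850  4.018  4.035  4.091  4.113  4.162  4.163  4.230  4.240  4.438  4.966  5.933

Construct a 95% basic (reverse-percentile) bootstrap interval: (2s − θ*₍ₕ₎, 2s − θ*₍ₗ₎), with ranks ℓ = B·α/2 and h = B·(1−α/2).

Percentile endpoints at ranks 1 and 39: θ*₍1₎ = 2.488, θ*₍39₎ = 4.966.
Basic interval reflects these around s:
  lower = 2 × 3.617 − 4.966 = 2.268
  upper = 2 × 3.617 − 2.488 = 4.746

(2.268, 4.746)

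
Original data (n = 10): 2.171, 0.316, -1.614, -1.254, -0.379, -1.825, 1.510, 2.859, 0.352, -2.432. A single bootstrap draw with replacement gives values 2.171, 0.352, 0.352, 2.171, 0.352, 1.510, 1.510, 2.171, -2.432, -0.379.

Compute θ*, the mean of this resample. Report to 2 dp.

Mean = (2.171 + 0.352 + 0.352 + 2.171 + 0.352 + 1.510 + 1.510 + 2.171 + (-2.432) + (-0.379)) / 10 = 7.7780 / 10 = 0.78

θ* = 0.78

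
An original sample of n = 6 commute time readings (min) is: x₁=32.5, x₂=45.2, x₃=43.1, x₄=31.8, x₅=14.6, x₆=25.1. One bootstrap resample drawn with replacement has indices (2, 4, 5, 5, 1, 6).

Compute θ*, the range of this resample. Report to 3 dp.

θ* = 30.600

Resample values: 45.2, 31.8, 14.6, 14.6, 32.5, 25.1.
Range = 45.2 − 14.6 = 30.600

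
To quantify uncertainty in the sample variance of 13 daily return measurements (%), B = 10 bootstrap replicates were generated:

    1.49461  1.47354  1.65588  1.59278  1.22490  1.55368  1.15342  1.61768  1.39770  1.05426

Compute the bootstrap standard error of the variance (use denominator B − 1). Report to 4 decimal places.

Bootstrap SE is the standard deviation of the 10 replicate variances.
Mean of replicates: (1.49461 + 1.47354 + 1.65588 + 1.59278 + 1.22490 + 1.55368 + 1.15342 + 1.61768 + 1.39770 + 1.05426) / 10 = 14.218450 / 10 = 1.421845
Sum of squared deviations: (+0.072765)² + (+0.051695)² + (+0.234035)² + (+0.170935)² + (−0.196945)² + (+0.131835)² + (−0.268425)² + (+0.195835)² + (−0.024145)² + (−0.367585)² = 0.394231
Variance = 0.394231 / 9 = 0.043803
SE* = √0.043803

SE* = 0.2093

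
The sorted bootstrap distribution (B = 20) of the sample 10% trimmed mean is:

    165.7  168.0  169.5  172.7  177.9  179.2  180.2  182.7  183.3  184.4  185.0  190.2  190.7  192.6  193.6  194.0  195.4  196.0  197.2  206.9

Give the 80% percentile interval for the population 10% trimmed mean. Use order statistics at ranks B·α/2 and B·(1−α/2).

α = 0.20; lower rank = 20 × 0.100 = 2; upper rank = 20 × 0.900 = 18.
The 2nd smallest replicate is 168.0; the 18th is 196.0.

(168.0, 196.0)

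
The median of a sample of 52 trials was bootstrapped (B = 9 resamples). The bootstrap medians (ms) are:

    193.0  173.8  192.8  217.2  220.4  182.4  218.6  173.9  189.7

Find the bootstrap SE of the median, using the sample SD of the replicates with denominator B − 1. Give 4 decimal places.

Bootstrap SE is the standard deviation of the 9 replicate medians.
Mean of replicates: (193.0 + 173.8 + 192.8 + 217.2 + 220.4 + 182.4 + 218.6 + 173.9 + 189.7) / 9 = 1761.80000 / 9 = 195.75556
Sum of squared deviations: (−2.75556)² + (−21.95556)² + (−2.95556)² + (+21.44444)² + (+24.64444)² + (−13.35556)² + (+22.84444)² + (−21.85556)² + (−6.05556)² = 2780.16222
Variance = 2780.16222 / 8 = 347.52028
SE* = √347.52028

SE* = 18.6419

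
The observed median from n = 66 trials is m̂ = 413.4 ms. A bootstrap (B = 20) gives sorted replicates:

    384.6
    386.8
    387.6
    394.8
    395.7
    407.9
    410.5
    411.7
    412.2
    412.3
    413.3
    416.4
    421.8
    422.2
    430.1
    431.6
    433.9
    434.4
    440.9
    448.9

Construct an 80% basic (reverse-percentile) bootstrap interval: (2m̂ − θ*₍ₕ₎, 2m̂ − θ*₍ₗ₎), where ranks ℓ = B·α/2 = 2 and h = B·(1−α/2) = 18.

(392.4, 440.0)

Percentile endpoints at ranks 2 and 18: θ*₍2₎ = 386.8, θ*₍18₎ = 434.4.
Basic interval reflects these around m̂:
  lower = 2 × 413.4 − 434.4 = 392.4
  upper = 2 × 413.4 − 386.8 = 440.0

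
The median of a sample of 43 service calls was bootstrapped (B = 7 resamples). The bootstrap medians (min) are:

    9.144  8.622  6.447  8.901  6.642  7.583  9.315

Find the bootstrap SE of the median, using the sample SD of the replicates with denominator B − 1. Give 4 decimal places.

Bootstrap SE is the standard deviation of the 7 replicate medians.
Mean of replicates: (9.144 + 8.622 + 6.447 + 8.901 + 6.642 + 7.583 + 9.315) / 7 = 56.65400 / 7 = 8.09343
Sum of squared deviations: (+1.05057)² + (+0.52857)² + (−1.64643)² + (+0.80757)² + (−1.45143)² + (−0.51043)² + (+1.22157)² = 8.60541
Variance = 8.60541 / 6 = 1.43423
SE* = √1.43423

SE* = 1.1976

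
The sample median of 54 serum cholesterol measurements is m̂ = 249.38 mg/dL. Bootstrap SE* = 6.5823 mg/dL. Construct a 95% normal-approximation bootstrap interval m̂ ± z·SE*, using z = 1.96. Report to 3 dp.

Margin = 1.96 × 6.5823 = 12.9013
Interval: 249.38 ± 12.9013

(236.479, 262.281)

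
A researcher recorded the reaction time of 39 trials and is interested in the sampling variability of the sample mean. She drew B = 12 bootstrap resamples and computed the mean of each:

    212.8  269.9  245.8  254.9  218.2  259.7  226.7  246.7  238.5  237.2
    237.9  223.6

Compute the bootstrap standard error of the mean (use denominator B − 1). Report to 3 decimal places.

SE* = 17.196

Bootstrap SE is the standard deviation of the 12 replicate means.
Mean of replicates: (212.8 + 269.9 + 245.8 + 254.9 + 218.2 + 259.7 + 226.7 + 246.7 + 238.5 + 237.2 + 237.9 + 223.6) / 12 = 2871.9000 / 12 = 239.3250
Sum of squared deviations: (−26.5250)² + (+30.5750)² + (+6.4750)² + (+15.5750)² + (−21.1250)² + (+20.3750)² + (−12.6250)² + (+7.3750)² + (−0.8250)² + (−2.1250)² + (−1.4250)² + (−15.7250)² = 3252.6025
Variance = 3252.6025 / 11 = 295.6911
SE* = √295.6911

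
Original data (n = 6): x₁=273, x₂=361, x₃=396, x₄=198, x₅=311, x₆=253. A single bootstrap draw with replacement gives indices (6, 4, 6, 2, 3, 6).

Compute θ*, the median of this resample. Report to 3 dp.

Resample values: 253, 198, 253, 361, 396, 253.
Sorted: 198, 253, 253, 253, 361, 396
Median = average of the two middle values = 253.000

θ* = 253.000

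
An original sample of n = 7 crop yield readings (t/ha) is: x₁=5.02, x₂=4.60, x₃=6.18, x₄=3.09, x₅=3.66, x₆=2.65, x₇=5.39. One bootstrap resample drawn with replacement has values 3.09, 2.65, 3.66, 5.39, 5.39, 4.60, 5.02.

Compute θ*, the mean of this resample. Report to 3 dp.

Mean = (3.09 + 2.65 + 3.66 + 5.39 + 5.39 + 4.60 + 5.02) / 7 = 29.800 / 7 = 4.257

θ* = 4.257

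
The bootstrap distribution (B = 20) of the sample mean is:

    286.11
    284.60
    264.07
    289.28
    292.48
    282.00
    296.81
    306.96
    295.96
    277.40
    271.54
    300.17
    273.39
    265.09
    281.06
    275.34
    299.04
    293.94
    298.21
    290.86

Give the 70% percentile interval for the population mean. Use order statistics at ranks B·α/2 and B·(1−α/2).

Sorted replicates: 264.07, 265.09, 271.54, 273.39, 275.34, 277.40, 281.06, 282.00, 284.60, 286.11, 289.28, 290.86, 292.48, 293.94, 295.96, 296.81, 298.21, 299.04, 300.17, 306.96
α = 0.30; lower rank = 20 × 0.150 = 3; upper rank = 20 × 0.850 = 17.
The 3rd smallest replicate is 271.54; the 17th is 298.21.

(271.54, 298.21)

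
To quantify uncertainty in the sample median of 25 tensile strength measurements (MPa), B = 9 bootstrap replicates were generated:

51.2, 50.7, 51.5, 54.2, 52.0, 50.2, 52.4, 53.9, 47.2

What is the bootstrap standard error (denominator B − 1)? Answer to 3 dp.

Bootstrap SE is the standard deviation of the 9 replicate medians.
Mean of replicates: (51.2 + 50.7 + 51.5 + 54.2 + 52.0 + 50.2 + 52.4 + 53.9 + 47.2) / 9 = 463.3000 / 9 = 51.4778
Sum of squared deviations: (−0.2778)² + (−0.7778)² + (+0.0222)² + (+2.7222)² + (+0.5222)² + (−1.2778)² + (+0.9222)² + (+2.4222)² + (−4.2778)² = 35.0156
Variance = 35.0156 / 8 = 4.3769
SE* = √4.3769

SE* = 2.092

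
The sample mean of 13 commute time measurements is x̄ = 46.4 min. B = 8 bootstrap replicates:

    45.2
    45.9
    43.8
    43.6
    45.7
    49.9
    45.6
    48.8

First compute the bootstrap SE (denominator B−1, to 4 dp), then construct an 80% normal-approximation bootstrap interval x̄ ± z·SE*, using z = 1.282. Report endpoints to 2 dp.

(43.55, 49.25)

Mean of replicates = 46.0625; sum of squared deviations = 34.5187; SE* = √(34.5187/7) = 2.2206
Margin = 1.282 × 2.2206 = 2.847
Interval: 46.4 ± 2.847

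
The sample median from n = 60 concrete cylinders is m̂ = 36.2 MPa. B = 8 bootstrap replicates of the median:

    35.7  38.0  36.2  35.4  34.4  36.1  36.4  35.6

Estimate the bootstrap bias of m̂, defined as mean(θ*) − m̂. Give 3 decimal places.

bias = −0.225

mean(θ*) = (35.7 + 38.0 + 36.2 + 35.4 + 34.4 + 36.1 + 36.4 + 35.6) / 8 = 35.9750
bias = 35.9750 − 36.2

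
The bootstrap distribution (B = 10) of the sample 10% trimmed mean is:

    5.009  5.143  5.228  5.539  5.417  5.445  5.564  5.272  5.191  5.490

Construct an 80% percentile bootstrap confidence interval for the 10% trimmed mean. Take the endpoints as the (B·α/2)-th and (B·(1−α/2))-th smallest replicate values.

Sorted replicates: 5.009, 5.143, 5.191, 5.228, 5.272, 5.417, 5.445, 5.490, 5.539, 5.564
α = 0.20; lower rank = 10 × 0.100 = 1; upper rank = 10 × 0.900 = 9.
The 1st smallest replicate is 5.009; the 9th is 5.539.

(5.009, 5.539)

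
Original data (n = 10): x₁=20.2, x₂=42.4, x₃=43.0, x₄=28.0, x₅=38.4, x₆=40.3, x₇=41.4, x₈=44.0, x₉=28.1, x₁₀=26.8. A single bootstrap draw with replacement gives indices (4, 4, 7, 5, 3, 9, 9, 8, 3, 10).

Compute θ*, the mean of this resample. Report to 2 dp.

Resample values: 28.0, 28.0, 41.4, 38.4, 43.0, 28.1, 28.1, 44.0, 43.0, 26.8.
Mean = (28.0 + 28.0 + 41.4 + 38.4 + 43.0 + 28.1 + 28.1 + 44.0 + 43.0 + 26.8) / 10 = 348.80 / 10 = 34.88

θ* = 34.88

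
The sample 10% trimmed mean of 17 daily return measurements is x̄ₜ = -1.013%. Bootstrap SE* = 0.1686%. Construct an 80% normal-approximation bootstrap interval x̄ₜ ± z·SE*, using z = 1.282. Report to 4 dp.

(-1.2291, -0.7969)

Margin = 1.282 × 0.1686 = 0.21615
Interval: -1.013 ± 0.21615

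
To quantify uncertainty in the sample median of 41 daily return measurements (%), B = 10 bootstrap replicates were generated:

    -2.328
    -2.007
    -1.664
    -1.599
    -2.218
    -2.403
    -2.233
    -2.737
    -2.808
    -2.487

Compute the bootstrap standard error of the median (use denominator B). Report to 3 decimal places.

SE* = 0.382

Bootstrap SE is the standard deviation of the 10 replicate medians.
Mean of replicates: ((-2.328) + (-2.007) + (-1.664) + (-1.599) + (-2.218) + (-2.403) + (-2.233) + (-2.737) + (-2.808) + (-2.487)) / 10 = -22.4840 / 10 = -2.2484
Sum of squared deviations: (−0.0796)² + (+0.2414)² + (+0.5844)² + (+0.6494)² + (+0.0304)² + (−0.1546)² + (+0.0154)² + (−0.4886)² + (−0.5596)² + (−0.2386)² = 1.4617
Variance = 1.4617 / 10 = 0.1462
SE* = √0.1462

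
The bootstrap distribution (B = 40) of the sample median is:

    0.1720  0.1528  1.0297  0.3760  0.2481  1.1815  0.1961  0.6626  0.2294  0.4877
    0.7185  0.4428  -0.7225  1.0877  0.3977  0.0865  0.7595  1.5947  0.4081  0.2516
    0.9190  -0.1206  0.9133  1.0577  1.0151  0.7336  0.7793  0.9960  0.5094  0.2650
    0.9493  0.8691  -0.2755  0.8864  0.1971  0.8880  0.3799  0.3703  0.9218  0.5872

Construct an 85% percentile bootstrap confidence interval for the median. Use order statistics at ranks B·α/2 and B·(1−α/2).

Sorted replicates: -0.7225, -0.2755, -0.1206, 0.0865, 0.1528, 0.1720, 0.1961, 0.1971, 0.2294, 0.2481, 0.2516, 0.2650, 0.3703, 0.3760, 0.3799, 0.3977, 0.4081, 0.4428, 0.4877, 0.5094, 0.5872, 0.6626, 0.7185, 0.7336, 0.7595, 0.7793, 0.8691, 0.8864, 0.8880, 0.9133, 0.9190, 0.9218, 0.9493, 0.9960, 1.0151, 1.0297, 1.0577, 1.0877, 1.1815, 1.5947
α = 0.15; lower rank = 40 × 0.075 = 3; upper rank = 40 × 0.925 = 37.
The 3rd smallest replicate is -0.1206; the 37th is 1.0577.

(-0.1206, 1.0577)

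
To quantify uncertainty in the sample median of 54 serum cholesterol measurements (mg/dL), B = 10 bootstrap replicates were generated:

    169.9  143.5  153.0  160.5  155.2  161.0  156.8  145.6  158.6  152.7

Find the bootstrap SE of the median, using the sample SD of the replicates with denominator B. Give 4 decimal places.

SE* = 7.2786

Bootstrap SE is the standard deviation of the 10 replicate medians.
Mean of replicates: (169.9 + 143.5 + 153.0 + 160.5 + 155.2 + 161.0 + 156.8 + 145.6 + 158.6 + 152.7) / 10 = 1556.80000 / 10 = 155.68000
Sum of squared deviations: (+14.22000)² + (−12.18000)² + (−2.68000)² + (+4.82000)² + (−0.48000)² + (+5.32000)² + (+1.12000)² + (−10.08000)² + (+2.92000)² + (−2.98000)² = 529.77600
Variance = 529.77600 / 10 = 52.97760
SE* = √52.97760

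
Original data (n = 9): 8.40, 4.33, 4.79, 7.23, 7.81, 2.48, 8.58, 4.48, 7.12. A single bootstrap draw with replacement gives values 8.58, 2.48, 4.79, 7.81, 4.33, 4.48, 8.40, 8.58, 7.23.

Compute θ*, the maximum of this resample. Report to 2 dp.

Maximum = 8.58

θ* = 8.58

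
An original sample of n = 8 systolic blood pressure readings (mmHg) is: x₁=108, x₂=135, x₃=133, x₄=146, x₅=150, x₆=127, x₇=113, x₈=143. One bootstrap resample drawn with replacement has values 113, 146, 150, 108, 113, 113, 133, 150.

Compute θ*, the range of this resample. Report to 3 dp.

θ* = 42.000

Range = 150 − 108 = 42.000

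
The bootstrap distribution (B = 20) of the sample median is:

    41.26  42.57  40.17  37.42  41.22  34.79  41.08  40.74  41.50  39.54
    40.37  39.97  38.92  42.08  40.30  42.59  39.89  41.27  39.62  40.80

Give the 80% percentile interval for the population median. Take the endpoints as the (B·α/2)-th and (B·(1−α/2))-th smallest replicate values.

Sorted replicates: 34.79, 37.42, 38.92, 39.54, 39.62, 39.89, 39.97, 40.17, 40.30, 40.37, 40.74, 40.80, 41.08, 41.22, 41.26, 41.27, 41.50, 42.08, 42.57, 42.59
α = 0.20; lower rank = 20 × 0.100 = 2; upper rank = 20 × 0.900 = 18.
The 2nd smallest replicate is 37.42; the 18th is 42.08.

(37.42, 42.08)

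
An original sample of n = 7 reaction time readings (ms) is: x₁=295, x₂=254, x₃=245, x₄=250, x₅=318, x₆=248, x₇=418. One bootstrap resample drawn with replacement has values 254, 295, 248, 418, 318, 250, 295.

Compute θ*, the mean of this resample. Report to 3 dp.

θ* = 296.857

Mean = (254 + 295 + 248 + 418 + 318 + 250 + 295) / 7 = 2078.0 / 7 = 296.857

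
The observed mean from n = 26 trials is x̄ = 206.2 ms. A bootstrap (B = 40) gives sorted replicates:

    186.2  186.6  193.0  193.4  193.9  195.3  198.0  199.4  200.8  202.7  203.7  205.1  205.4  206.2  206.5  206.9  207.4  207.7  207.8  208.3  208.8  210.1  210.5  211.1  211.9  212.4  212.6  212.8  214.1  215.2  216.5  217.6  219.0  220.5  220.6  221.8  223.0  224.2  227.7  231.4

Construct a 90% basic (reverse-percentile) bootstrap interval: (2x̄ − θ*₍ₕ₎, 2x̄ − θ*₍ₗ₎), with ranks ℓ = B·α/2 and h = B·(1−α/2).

Percentile endpoints at ranks 2 and 38: θ*₍2₎ = 186.6, θ*₍38₎ = 224.2.
Basic interval reflects these around x̄:
  lower = 2 × 206.2 − 224.2 = 188.2
  upper = 2 × 206.2 − 186.6 = 225.8

(188.2, 225.8)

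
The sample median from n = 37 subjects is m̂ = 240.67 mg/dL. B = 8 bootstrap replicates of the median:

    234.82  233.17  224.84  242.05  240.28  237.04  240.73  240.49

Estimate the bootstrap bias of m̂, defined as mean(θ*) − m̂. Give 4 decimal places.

bias = −3.9925

mean(θ*) = (234.82 + 233.17 + 224.84 + 242.05 + 240.28 + 237.04 + 240.73 + 240.49) / 8 = 236.67750
bias = 236.67750 − 240.67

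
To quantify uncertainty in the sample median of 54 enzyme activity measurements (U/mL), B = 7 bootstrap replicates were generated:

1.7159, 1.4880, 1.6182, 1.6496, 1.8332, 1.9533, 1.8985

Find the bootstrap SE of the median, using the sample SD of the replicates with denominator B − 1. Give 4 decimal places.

SE* = 0.1665

Bootstrap SE is the standard deviation of the 7 replicate medians.
Mean of replicates: (1.7159 + 1.4880 + 1.6182 + 1.6496 + 1.8332 + 1.9533 + 1.8985) / 7 = 12.15670 / 7 = 1.73667
Sum of squared deviations: (−0.02077)² + (−0.24867)² + (−0.11847)² + (−0.08707)² + (+0.09653)² + (+0.21663)² + (+0.16183)² = 0.16632
Variance = 0.16632 / 6 = 0.02772
SE* = √0.02772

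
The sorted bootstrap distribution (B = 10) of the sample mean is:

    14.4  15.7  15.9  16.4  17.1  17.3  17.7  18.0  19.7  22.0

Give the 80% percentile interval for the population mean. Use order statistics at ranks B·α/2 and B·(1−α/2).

α = 0.20; lower rank = 10 × 0.100 = 1; upper rank = 10 × 0.900 = 9.
The 1st smallest replicate is 14.4; the 9th is 19.7.

(14.4, 19.7)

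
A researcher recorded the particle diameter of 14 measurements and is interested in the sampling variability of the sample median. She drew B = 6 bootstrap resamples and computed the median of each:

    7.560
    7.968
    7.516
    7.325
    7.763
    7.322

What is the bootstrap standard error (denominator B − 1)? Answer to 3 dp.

Bootstrap SE is the standard deviation of the 6 replicate medians.
Mean of replicates: (7.560 + 7.968 + 7.516 + 7.325 + 7.763 + 7.322) / 6 = 45.4540 / 6 = 7.5757
Sum of squared deviations: (−0.0157)² + (+0.3923)² + (−0.0597)² + (−0.2507)² + (+0.1873)² + (−0.2537)² = 0.3200
Variance = 0.3200 / 5 = 0.0640
SE* = √0.0640

SE* = 0.253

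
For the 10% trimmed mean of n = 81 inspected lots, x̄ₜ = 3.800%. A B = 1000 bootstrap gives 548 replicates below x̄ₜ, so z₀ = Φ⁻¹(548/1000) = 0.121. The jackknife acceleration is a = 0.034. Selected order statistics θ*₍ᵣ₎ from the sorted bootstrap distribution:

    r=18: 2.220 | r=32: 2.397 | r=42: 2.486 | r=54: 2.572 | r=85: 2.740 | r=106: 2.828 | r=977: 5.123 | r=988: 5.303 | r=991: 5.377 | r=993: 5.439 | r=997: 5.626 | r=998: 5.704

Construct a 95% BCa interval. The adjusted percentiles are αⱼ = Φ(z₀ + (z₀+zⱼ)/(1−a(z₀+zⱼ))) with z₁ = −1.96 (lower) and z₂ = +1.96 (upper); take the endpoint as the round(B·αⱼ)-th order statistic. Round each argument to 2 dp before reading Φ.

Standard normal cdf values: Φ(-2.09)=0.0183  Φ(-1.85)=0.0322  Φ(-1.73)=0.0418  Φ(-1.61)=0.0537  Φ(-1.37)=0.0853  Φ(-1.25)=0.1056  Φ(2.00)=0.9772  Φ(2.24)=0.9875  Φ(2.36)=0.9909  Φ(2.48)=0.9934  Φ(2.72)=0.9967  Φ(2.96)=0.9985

(2.572, 5.377)

Lower: z₀ + z₁ = 0.121 + (-1.960) = -1.839; 1 − a(z₀+z₁) = 1 − (0.034)(-1.839) = 1.0625; argument = 0.121 + (-1.839)/1.0625 = -1.6098 → -1.61.
α₁ = Φ(-1.61) = 0.0537; rank = round(1000 × 0.0537) = 54; θ*₍54₎ = 2.572.
Upper: z₀ + z₂ = 2.081; 1 − a(z₀+z₂) = 0.9292; argument = 2.3605 → 2.36; α₂ = 0.9909; rank = 991; θ*₍991₎ = 5.377.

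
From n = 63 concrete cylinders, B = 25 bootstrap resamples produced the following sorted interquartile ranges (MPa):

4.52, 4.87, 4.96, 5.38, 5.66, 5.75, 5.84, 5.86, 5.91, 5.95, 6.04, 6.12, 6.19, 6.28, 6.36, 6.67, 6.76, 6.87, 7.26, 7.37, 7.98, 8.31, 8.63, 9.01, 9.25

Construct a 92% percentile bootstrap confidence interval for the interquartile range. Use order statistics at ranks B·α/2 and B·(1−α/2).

(4.52, 9.01)

α = 0.08; lower rank = 25 × 0.040 = 1; upper rank = 25 × 0.960 = 24.
The 1st smallest replicate is 4.52; the 24th is 9.01.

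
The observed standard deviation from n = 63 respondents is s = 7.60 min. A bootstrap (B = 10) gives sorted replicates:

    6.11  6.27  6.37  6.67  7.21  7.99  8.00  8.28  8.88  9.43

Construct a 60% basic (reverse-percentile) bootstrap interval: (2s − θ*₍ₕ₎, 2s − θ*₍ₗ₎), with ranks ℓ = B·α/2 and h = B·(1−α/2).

Percentile endpoints at ranks 2 and 8: θ*₍2₎ = 6.27, θ*₍8₎ = 8.28.
Basic interval reflects these around s:
  lower = 2 × 7.60 − 8.28 = 6.92
  upper = 2 × 7.60 − 6.27 = 8.93

(6.92, 8.93)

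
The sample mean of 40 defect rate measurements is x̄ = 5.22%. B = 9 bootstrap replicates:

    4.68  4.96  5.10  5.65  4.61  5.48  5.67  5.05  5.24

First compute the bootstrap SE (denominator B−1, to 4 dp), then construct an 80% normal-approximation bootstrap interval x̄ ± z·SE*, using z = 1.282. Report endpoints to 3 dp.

(4.724, 5.716)

Mean of replicates = 5.1600; sum of squared deviations = 1.1976; SE* = √(1.1976/8) = 0.3869
Margin = 1.282 × 0.3869 = 0.4960
Interval: 5.22 ± 0.4960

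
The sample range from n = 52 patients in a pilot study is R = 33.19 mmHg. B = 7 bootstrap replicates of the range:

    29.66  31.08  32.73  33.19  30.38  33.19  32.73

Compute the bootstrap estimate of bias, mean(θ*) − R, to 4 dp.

mean(θ*) = (29.66 + 31.08 + 32.73 + 33.19 + 30.38 + 33.19 + 32.73) / 7 = 31.85143
bias = 31.85143 − 33.19

bias = −1.3386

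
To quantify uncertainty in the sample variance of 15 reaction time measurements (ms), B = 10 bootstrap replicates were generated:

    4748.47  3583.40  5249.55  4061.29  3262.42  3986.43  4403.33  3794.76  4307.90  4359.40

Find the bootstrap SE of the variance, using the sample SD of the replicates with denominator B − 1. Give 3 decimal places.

Bootstrap SE is the standard deviation of the 10 replicate variances.
Mean of replicates: (4748.47 + 3583.40 + 5249.55 + 4061.29 + 3262.42 + 3986.43 + 4403.33 + 3794.76 + 4307.90 + 4359.40) / 10 = 41756.9500 / 10 = 4175.6950
Sum of squared deviations: (+572.7750)² + (−592.2950)² + (+1073.8550)² + (−114.4050)² + (−913.2750)² + (−189.2650)² + (+227.6350)² + (−380.9350)² + (+132.2050)² + (+183.7050)² = 2963184.9550
Variance = 2963184.9550 / 9 = 329242.7728
SE* = √329242.7728

SE* = 573.797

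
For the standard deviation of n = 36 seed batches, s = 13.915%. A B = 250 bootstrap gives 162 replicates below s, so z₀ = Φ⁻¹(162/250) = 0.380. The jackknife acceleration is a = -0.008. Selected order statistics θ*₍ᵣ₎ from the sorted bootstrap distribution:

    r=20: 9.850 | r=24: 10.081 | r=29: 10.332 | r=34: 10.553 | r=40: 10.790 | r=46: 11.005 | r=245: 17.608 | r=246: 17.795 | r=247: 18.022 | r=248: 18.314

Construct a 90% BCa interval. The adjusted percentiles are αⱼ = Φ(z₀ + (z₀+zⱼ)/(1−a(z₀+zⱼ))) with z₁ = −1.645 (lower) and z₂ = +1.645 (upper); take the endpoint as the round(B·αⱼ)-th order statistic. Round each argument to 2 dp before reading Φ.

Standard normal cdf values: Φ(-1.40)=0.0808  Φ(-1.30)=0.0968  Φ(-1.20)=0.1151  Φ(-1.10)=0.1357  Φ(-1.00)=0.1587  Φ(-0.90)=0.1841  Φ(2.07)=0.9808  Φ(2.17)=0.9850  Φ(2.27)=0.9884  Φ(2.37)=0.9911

(11.005, 18.314)

Lower: z₀ + z₁ = 0.380 + (-1.645) = -1.265; 1 − a(z₀+z₁) = 1 − (-0.008)(-1.265) = 0.9899; argument = 0.380 + (-1.265)/0.9899 = -0.8979 → -0.90.
α₁ = Φ(-0.90) = 0.1841; rank = round(250 × 0.1841) = 46; θ*₍46₎ = 11.005.
Upper: z₀ + z₂ = 2.025; 1 − a(z₀+z₂) = 1.0162; argument = 2.3727 → 2.37; α₂ = 0.9911; rank = 248; θ*₍248₎ = 18.314.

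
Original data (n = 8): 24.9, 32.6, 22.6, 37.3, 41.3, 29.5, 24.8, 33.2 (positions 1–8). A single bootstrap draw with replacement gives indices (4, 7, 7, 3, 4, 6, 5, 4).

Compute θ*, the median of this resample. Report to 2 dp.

θ* = 33.40

Resample values: 37.3, 24.8, 24.8, 22.6, 37.3, 29.5, 41.3, 37.3.
Sorted: 22.6, 24.8, 24.8, 29.5, 37.3, 37.3, 37.3, 41.3
Median = average of the two middle values = 33.40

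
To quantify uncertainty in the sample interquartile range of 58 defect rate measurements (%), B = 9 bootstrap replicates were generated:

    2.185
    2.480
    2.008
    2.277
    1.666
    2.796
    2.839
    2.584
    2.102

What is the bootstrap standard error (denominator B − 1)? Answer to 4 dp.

Bootstrap SE is the standard deviation of the 9 replicate interquartile ranges.
Mean of replicates: (2.185 + 2.480 + 2.008 + 2.277 + 1.666 + 2.796 + 2.839 + 2.584 + 2.102) / 9 = 20.93700 / 9 = 2.32633
Sum of squared deviations: (−0.14133)² + (+0.15367)² + (−0.31833)² + (−0.04933)² + (−0.66033)² + (+0.46967)² + (+0.51267)² + (+0.25767)² + (−0.22433)² = 1.18353
Variance = 1.18353 / 8 = 0.14794
SE* = √0.14794

SE* = 0.3846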